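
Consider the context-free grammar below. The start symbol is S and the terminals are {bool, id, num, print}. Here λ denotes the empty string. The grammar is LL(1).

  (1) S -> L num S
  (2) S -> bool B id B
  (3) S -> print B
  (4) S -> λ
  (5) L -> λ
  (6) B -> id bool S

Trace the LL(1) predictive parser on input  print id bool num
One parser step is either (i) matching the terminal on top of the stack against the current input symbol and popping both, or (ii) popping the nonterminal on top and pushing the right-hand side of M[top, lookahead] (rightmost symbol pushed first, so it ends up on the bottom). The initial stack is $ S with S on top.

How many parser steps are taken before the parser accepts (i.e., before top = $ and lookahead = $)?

9

     Stack        Input                Action
  1  $ S          print id bool num $  expand S -> print B
  2  $ B print    print id bool num $  match print
  3  $ B          id bool num $        expand B -> id bool S
  4  $ S bool id  id bool num $        match id
  5  $ S bool     bool num $           match bool
  6  $ S          num $                expand S -> L num S
  7  $ S num L    num $                expand L -> λ
  8  $ S num      num $                match num
  9  $ S          $                    expand S -> λ
Accept reached after 9 steps.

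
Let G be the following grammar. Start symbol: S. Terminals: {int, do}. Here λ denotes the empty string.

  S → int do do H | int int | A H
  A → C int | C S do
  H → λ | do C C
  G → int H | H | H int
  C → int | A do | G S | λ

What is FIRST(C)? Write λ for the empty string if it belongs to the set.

FIRST(H) = {λ, do}
FIRST(G) = {λ, do, int}  (via H, H int)
FIRST(S) = {do, int}  (via A H)
FIRST(A) = {do, int}  (via C int, C S do)
FIRST(C) = {λ, do, int}  (via A do, G S)

{λ, do, int}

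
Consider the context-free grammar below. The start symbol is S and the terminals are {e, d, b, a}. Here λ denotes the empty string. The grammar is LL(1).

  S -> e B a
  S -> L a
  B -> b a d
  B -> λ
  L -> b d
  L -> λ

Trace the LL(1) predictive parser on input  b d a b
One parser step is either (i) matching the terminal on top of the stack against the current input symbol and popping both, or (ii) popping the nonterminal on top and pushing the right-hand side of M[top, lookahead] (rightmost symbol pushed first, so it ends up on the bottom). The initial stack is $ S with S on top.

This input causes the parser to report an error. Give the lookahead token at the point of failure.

b

     Stack    Input      Action
  1  $ S      b d a b $  expand S -> L a
  2  $ a L    b d a b $  expand L -> b d
  3  $ a d b  b d a b $  match b
  4  $ a d    d a b $    match d
  5  $ a      a b $      match a
  6  $        b $        error: stack empty but input remains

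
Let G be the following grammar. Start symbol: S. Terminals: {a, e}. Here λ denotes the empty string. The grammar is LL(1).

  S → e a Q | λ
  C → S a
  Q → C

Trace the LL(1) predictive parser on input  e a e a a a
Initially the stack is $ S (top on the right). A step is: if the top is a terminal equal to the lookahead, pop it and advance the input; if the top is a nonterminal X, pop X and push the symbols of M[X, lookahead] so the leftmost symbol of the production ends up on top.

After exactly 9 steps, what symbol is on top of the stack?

     Stack      Input          Action
  1  $ S        e a e a a a $  expand S → e a Q
  2  $ Q a e    e a e a a a $  match e
  3  $ Q a      a e a a a $    match a
  4  $ Q        e a a a $      expand Q → C
  5  $ C        e a a a $      expand C → S a
  6  $ a S      e a a a $      expand S → e a Q
  7  $ a Q a e  e a a a $      match e
  8  $ a Q a    a a a $        match a
  9  $ a Q      a a $          expand Q → C
Stack after step 9: $ a C (top = C).

C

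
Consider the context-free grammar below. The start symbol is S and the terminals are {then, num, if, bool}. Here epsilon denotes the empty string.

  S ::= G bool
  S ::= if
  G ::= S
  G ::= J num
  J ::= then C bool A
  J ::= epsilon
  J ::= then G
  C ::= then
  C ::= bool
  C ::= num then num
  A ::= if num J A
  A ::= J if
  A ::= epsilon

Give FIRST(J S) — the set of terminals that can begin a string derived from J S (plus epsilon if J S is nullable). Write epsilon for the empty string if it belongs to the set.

FIRST(J): from J::=then C bool A we get {then}; from J::=epsilon we get {epsilon}; from J::=then G we get {then}. So FIRST(J) = {epsilon, then}.
FIRST(C): from C::=then we get {then}; from C::=bool we get {bool}; from C::=num then num we get {num}. So FIRST(C) = {bool, num, then}.
FIRST(A): from A::=if num J A we get {if}; from A::=J if we get {if, then}; from A::=epsilon we get {epsilon}. So FIRST(A) = {epsilon, if, then}.
FIRST(S): from S::=G bool we get {if, num, then}; from S::=if we get {if}. So FIRST(S) = {if, num, then}.
FIRST(G): from G::=S we get {if, num, then}; from G::=J num we get {num, then}. So FIRST(G) = {if, num, then}.
FIRST(J S): take FIRST of each symbol in turn, carrying on past any symbol whose FIRST contains epsilon; result {if, num, then}.

{if, num, then}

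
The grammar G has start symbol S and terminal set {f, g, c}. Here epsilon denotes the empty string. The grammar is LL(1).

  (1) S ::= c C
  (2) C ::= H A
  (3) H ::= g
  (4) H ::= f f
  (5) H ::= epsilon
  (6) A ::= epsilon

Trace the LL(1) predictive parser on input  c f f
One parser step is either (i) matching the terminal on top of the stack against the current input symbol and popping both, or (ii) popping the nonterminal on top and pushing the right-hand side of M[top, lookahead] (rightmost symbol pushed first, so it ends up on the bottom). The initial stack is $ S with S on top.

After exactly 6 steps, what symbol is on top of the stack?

step 1: stack=$ S  input=c f f $  — expand S ::= c C
step 2: stack=$ C c  input=c f f $  — match c
step 3: stack=$ C  input=f f $  — expand C ::= H A
step 4: stack=$ A H  input=f f $  — expand H ::= f f
step 5: stack=$ A f f  input=f f $  — match f
step 6: stack=$ A f  input=f $  — match f
Stack after step 6: $ A (top = A).

A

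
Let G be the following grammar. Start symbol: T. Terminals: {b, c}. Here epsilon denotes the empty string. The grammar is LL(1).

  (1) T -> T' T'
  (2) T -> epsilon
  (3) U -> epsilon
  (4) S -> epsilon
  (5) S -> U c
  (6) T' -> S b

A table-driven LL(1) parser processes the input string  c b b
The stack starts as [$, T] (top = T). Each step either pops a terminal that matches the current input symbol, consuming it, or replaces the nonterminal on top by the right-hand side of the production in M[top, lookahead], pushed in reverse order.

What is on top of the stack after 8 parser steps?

b

step 1: stack=$ T  input=c b b $  — expand T -> T' T'
step 2: stack=$ T' T'  input=c b b $  — expand T' -> S b
step 3: stack=$ T' b S  input=c b b $  — expand S -> U c
step 4: stack=$ T' b c U  input=c b b $  — expand U -> epsilon
step 5: stack=$ T' b c  input=c b b $  — match c
step 6: stack=$ T' b  input=b b $  — match b
step 7: stack=$ T'  input=b $  — expand T' -> S b
step 8: stack=$ b S  input=b $  — expand S -> epsilon
Stack after step 8: $ b (top = b).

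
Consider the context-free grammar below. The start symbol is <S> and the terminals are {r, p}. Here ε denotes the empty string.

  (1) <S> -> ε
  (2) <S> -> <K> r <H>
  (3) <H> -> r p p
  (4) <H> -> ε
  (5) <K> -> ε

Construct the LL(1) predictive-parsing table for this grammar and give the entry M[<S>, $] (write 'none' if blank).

FIRST(<H>) = {ε, r}
FIRST(<K>) = {ε}
FIRST(<S>) = {ε, r}  (via <K> r <H>)
FOLLOW(<S>) includes $ since <S> is the start symbol.
FOLLOW(<S>): <S> appears on no right-hand side. Thus FOLLOW(<S>) = {$}.
For <S> -> ε: FIRST(ε) = {ε}, so it goes in M[<S>, t] for t ∈ {}; since ε ∈ FIRST, also for every t ∈ FOLLOW(<S>) = {$}.
For <S> -> <K> r <H>: FIRST(<K> r <H>) = {r}, so it goes in M[<S>, t] for t ∈ {r}.

<S> -> ε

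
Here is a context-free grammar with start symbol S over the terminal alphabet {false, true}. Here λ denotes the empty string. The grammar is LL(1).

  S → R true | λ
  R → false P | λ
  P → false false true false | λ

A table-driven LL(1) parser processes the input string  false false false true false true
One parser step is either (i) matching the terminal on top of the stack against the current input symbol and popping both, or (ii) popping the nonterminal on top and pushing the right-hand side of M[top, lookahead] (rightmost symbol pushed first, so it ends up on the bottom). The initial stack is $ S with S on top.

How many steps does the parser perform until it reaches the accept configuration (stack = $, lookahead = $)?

step 1: stack=$ S  input=false false false true false true $  — expand S → R true
step 2: stack=$ true R  input=false false false true false true $  — expand R → false P
step 3: stack=$ true P false  input=false false false true false true $  — match false
step 4: stack=$ true P  input=false false true false true $  — expand P → false false true false
step 5: stack=$ true false true false false  input=false false true false true $  — match false
step 6: stack=$ true false true false  input=false true false true $  — match false
step 7: stack=$ true false true  input=true false true $  — match true
step 8: stack=$ true false  input=false true $  — match false
step 9: stack=$ true  input=true $  — match true
Accept reached after 9 steps.

9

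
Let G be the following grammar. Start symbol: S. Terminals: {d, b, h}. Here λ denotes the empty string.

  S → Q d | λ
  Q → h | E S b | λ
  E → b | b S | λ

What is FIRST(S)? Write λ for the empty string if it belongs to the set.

{λ, b, d, h}

FIRST(E): from E→b we get {b}; from E→b S we get {b}; from E→λ we get {λ}. So FIRST(E) = {λ, b}.
FIRST(S): from S→Q d we get {b, d, h}; from S→λ we get {λ}. So FIRST(S) = {λ, b, d, h}.
FIRST(Q): from Q→h we get {h}; from Q→E S b we get {b, d, h}; from Q→λ we get {λ}. So FIRST(Q) = {λ, b, d, h}.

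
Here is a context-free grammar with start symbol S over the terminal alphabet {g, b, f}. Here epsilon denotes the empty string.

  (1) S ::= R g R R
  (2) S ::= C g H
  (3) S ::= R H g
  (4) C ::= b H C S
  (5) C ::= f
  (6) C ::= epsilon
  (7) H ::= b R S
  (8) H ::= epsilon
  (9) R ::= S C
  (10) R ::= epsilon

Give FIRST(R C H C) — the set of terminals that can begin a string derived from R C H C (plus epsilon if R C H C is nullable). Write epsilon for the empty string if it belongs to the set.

FIRST(C) = {epsilon, b, f}
FIRST(H) = {epsilon, b}
FIRST(S) = {b, f, g}  (via R g R R, C g H, R H g)
FIRST(R) = {epsilon, b, f, g}  (via S C)
FIRST(R C H C): take FIRST of each symbol in turn, carrying on past any symbol whose FIRST contains epsilon; result {epsilon, b, f, g}.

{epsilon, b, f, g}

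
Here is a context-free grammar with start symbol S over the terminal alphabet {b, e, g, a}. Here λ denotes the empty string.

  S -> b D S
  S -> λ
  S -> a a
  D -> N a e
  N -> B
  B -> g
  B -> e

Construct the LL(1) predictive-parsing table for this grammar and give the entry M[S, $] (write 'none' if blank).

FIRST(S): from S->b D S we get {b}; from S->λ we get {λ}; from S->a a we get {a}. So FIRST(S) = {λ, a, b}.
FIRST(B): from B->g we get {g}; from B->e we get {e}. So FIRST(B) = {e, g}.
FIRST(N): from N->B we get {e, g}. So FIRST(N) = {e, g}.
FIRST(D): from D->N a e we get {e, g}. So FIRST(D) = {e, g}.
FOLLOW(S) includes $ since S is the start symbol.
FOLLOW(S): in S->b D S, the suffix after S is empty (adds nothing new). Thus FOLLOW(S) = {$}.
For S -> b D S: FIRST(b D S) = {b}, so it goes in M[S, t] for t ∈ {b}.
For S -> λ: FIRST(λ) = {λ}, so it goes in M[S, t] for t ∈ {}; since λ ∈ FIRST, also for every t ∈ FOLLOW(S) = {$}.
For S -> a a: FIRST(a a) = {a}, so it goes in M[S, t] for t ∈ {a}.

S -> λ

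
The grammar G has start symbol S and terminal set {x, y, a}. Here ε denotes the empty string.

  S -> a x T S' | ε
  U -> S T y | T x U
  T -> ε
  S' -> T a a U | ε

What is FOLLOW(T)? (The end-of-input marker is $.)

{$, a, x, y}

FIRST(S): from S->a x T S' we get {a}; from S->ε we get {ε}. So FIRST(S) = {ε, a}.
FIRST(T): from T->ε we get {ε}. So FIRST(T) = {ε}.
FIRST(U): from U->S T y we get {a, y}; from U->T x U we get {x}. So FIRST(U) = {a, x, y}.
FIRST(S'): from S'->T a a U we get {a}; from S'->ε we get {ε}. So FIRST(S') = {ε, a}.
FOLLOW(S) includes $ since S is the start symbol.
FOLLOW(S): in U->S T y, S is followed by T y with FIRST {y}. Thus FOLLOW(S) = {$, y}.
FOLLOW(T): in S->a x T S', T is followed by S' with FIRST {ε, a}; in S->a x T S', the suffix after T is nullable, so FOLLOW(T) ⊇ FOLLOW(S) = {$, y}; in U->S T y, T is followed by y with FIRST {y}; in U->T x U, T is followed by x U with FIRST {x}; in S'->T a a U, T is followed by a a U with FIRST {a}. Thus FOLLOW(T) = {$, a, x, y}.
FOLLOW(S'): in S->a x T S', the suffix after S' is empty, so FOLLOW(S') ⊇ FOLLOW(S) = {$, y}. Thus FOLLOW(S') = {$, y}.
FOLLOW(U): in U->T x U, the suffix after U is empty (adds nothing new); in S'->T a a U, the suffix after U is empty, so FOLLOW(U) ⊇ FOLLOW(S') = {$, y}. Thus FOLLOW(U) = {$, y}.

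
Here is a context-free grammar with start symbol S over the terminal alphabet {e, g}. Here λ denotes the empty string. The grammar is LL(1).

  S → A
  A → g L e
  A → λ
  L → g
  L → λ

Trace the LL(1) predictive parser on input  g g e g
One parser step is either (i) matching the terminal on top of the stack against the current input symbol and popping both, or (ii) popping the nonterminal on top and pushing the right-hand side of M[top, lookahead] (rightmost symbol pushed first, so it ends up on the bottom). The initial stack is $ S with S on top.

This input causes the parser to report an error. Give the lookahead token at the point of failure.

     Stack    Input      Action
  1  $ S      g g e g $  expand S → A
  2  $ A      g g e g $  expand A → g L e
  3  $ e L g  g g e g $  match g
  4  $ e L    g e g $    expand L → g
  5  $ e g    g e g $    match g
  6  $ e      e g $      match e
  7  $        g $        error: stack empty but input remains

g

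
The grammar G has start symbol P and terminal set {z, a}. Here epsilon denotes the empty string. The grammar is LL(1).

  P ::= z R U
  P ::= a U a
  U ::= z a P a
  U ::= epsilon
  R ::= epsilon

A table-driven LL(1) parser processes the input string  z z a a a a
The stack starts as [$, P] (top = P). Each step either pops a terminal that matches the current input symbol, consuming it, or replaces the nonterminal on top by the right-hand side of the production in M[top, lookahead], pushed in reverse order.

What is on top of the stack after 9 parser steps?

     Stack      Input          Action
  1  $ P        z z a a a a $  expand P ::= z R U
  2  $ U R z    z z a a a a $  match z
  3  $ U R      z a a a a $    expand R ::= epsilon
  4  $ U        z a a a a $    expand U ::= z a P a
  5  $ a P a z  z a a a a $    match z
  6  $ a P a    a a a a $      match a
  7  $ a P      a a a $        expand P ::= a U a
  8  $ a a U a  a a a $        match a
  9  $ a a U    a a $          expand U ::= epsilon
Stack after step 9: $ a a (top = a).

a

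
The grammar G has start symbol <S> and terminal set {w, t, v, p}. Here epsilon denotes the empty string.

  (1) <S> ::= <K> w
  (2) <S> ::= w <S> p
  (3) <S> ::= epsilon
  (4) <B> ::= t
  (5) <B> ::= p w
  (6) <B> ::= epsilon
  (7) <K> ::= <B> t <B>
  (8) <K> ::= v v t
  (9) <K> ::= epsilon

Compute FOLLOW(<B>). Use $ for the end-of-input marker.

FIRST(<B>) = {epsilon, p, t}
FIRST(<K>) = {epsilon, p, t, v}  (via <B> t <B>)
FIRST(<S>) = {epsilon, p, t, v, w}  (via <K> w)
FOLLOW(<S>) includes $ since <S> is the start symbol.
FOLLOW(<S>): in <S>::=w <S> p, <S> is followed by p with FIRST {p}. Thus FOLLOW(<S>) = {$, p}.
FOLLOW(<K>): in <S>::=<K> w, <K> is followed by w with FIRST {w}. Thus FOLLOW(<K>) = {w}.
FOLLOW(<B>): in <K>::=<B> t <B> (occurrence 1), <B> is followed by t <B> with FIRST {t}; in <K>::=<B> t <B> (occurrence 2), the suffix after <B> is empty, so FOLLOW(<B>) ⊇ FOLLOW(<K>) = {w}. Thus FOLLOW(<B>) = {t, w}.

{t, w}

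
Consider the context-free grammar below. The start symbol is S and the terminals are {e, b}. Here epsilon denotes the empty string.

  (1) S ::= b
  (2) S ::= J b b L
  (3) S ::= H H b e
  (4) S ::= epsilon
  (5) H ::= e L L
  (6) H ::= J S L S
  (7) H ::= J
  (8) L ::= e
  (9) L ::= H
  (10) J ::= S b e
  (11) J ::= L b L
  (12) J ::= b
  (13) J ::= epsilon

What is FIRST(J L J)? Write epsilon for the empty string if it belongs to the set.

FIRST(S) = {epsilon, b, e}  (via J b b L, H H b e)
FIRST(H) = {epsilon, b, e}  (via J S L S, J)
FIRST(L) = {epsilon, b, e}  (via H)
FIRST(J) = {epsilon, b, e}  (via S b e, L b L)
FIRST(J L J): take FIRST of each symbol in turn, carrying on past any symbol whose FIRST contains epsilon; result {epsilon, b, e}.

{epsilon, b, e}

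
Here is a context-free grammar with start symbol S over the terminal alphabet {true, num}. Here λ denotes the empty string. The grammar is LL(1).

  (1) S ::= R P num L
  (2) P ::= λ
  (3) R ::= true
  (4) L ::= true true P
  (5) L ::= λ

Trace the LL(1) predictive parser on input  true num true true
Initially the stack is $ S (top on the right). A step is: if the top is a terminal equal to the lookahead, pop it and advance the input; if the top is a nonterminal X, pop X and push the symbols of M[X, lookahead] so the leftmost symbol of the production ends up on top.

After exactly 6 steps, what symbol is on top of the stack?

true

     Stack           Input                 Action
  1  $ S             true num true true $  expand S ::= R P num L
  2  $ L num P R     true num true true $  expand R ::= true
  3  $ L num P true  true num true true $  match true
  4  $ L num P       num true true $       expand P ::= λ
  5  $ L num         num true true $       match num
  6  $ L             true true $           expand L ::= true true P
Stack after step 6: $ P true true (top = true).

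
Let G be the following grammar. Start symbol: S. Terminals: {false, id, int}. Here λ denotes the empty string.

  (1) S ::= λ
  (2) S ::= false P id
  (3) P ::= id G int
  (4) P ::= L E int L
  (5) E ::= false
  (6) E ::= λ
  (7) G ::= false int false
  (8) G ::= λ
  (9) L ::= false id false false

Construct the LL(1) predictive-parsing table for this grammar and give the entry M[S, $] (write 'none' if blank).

S ::= λ

FIRST(S) = {λ, false}
FIRST(E) = {λ, false}
FIRST(G) = {λ, false}
FIRST(L) = {false}
FIRST(P) = {false, id}  (via L E int L)
FOLLOW(S) includes $ since S is the start symbol.
FOLLOW(S): S appears on no right-hand side. Thus FOLLOW(S) = {$}.
For S ::= λ: FIRST(λ) = {λ}, so it goes in M[S, t] for t ∈ {}; since λ ∈ FIRST, also for every t ∈ FOLLOW(S) = {$}.
For S ::= false P id: FIRST(false P id) = {false}, so it goes in M[S, t] for t ∈ {false}.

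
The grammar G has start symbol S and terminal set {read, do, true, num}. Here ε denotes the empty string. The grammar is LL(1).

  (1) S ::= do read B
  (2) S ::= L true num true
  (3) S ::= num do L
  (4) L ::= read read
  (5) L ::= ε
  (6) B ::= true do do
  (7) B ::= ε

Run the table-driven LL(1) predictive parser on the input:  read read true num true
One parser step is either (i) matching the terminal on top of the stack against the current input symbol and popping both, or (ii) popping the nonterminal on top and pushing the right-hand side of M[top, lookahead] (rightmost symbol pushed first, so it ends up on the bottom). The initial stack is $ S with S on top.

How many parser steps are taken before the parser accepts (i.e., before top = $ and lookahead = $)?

7

step 1: stack=$ S  input=read read true num true $  — expand S ::= L true num true
step 2: stack=$ true num true L  input=read read true num true $  — expand L ::= read read
step 3: stack=$ true num true read read  input=read read true num true $  — match read
step 4: stack=$ true num true read  input=read true num true $  — match read
step 5: stack=$ true num true  input=true num true $  — match true
step 6: stack=$ true num  input=num true $  — match num
step 7: stack=$ true  input=true $  — match true
Accept reached after 7 steps.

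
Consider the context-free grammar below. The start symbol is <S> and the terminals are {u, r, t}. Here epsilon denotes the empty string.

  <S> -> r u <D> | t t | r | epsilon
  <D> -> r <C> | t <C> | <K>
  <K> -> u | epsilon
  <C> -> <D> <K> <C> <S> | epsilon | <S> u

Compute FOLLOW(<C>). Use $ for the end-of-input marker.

{$, r, t, u}

FIRST(<S>): from <S>->r u <D> we get {r}; from <S>->t t we get {t}; from <S>->r we get {r}; from <S>->epsilon we get {epsilon}. So FIRST(<S>) = {epsilon, r, t}.
FIRST(<K>): from <K>->u we get {u}; from <K>->epsilon we get {epsilon}. So FIRST(<K>) = {epsilon, u}.
FIRST(<D>): from <D>->r <C> we get {r}; from <D>->t <C> we get {t}; from <D>-><K> we get {epsilon, u}. So FIRST(<D>) = {epsilon, r, t, u}.
FIRST(<C>): from <C>-><D> <K> <C> <S> we get {epsilon, r, t, u}; from <C>->epsilon we get {epsilon}; from <C>-><S> u we get {r, t, u}. So FIRST(<C>) = {epsilon, r, t, u}.
FOLLOW(<S>) includes $ since <S> is the start symbol.
FOLLOW(<S>): in <C>-><D> <K> <C> <S>, the suffix after <S> is empty, so FOLLOW(<S>) ⊇ FOLLOW(<C>) = {$, r, t, u}; in <C>-><S> u, <S> is followed by u with FIRST {u}. Thus FOLLOW(<S>) = {$, r, t, u}.
FOLLOW(<D>): in <S>->r u <D>, the suffix after <D> is empty, so FOLLOW(<D>) ⊇ FOLLOW(<S>) = {$, r, t, u}; in <C>-><D> <K> <C> <S>, <D> is followed by <K> <C> <S> with FIRST {epsilon, r, t, u}; in <C>-><D> <K> <C> <S>, the suffix after <D> is nullable, so FOLLOW(<D>) ⊇ FOLLOW(<C>) = {$, r, t, u}. Thus FOLLOW(<D>) = {$, r, t, u}.
FOLLOW(<C>): in <D>->r <C>, the suffix after <C> is empty, so FOLLOW(<C>) ⊇ FOLLOW(<D>) = {$, r, t, u}; in <D>->t <C>, the suffix after <C> is empty, so FOLLOW(<C>) ⊇ FOLLOW(<D>) = {$, r, t, u}; in <C>-><D> <K> <C> <S>, <C> is followed by <S> with FIRST {epsilon, r, t}; in <C>-><D> <K> <C> <S>, the suffix after <C> is nullable (adds nothing new). Thus FOLLOW(<C>) = {$, r, t, u}.
FOLLOW(<K>): in <D>-><K>, the suffix after <K> is empty, so FOLLOW(<K>) ⊇ FOLLOW(<D>) = {$, r, t, u}; in <C>-><D> <K> <C> <S>, <K> is followed by <C> <S> with FIRST {epsilon, r, t, u}; in <C>-><D> <K> <C> <S>, the suffix after <K> is nullable, so FOLLOW(<K>) ⊇ FOLLOW(<C>) = {$, r, t, u}. Thus FOLLOW(<K>) = {$, r, t, u}.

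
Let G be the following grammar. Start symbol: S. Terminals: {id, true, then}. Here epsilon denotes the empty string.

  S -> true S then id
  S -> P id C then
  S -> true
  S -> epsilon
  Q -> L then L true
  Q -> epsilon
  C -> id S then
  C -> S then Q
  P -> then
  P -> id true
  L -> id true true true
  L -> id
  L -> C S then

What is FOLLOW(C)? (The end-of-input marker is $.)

FIRST(P): from P->then we get {then}; from P->id true we get {id}. So FIRST(P) = {id, then}.
FIRST(S): from S->true S then id we get {true}; from S->P id C then we get {id, then}; from S->true we get {true}; from S->epsilon we get {epsilon}. So FIRST(S) = {epsilon, id, then, true}.
FIRST(C): from C->id S then we get {id}; from C->S then Q we get {id, then, true}. So FIRST(C) = {id, then, true}.
FIRST(L): from L->id true true true we get {id}; from L->id we get {id}; from L->C S then we get {id, then, true}. So FIRST(L) = {id, then, true}.
FIRST(Q): from Q->L then L true we get {id, then, true}; from Q->epsilon we get {epsilon}. So FIRST(Q) = {epsilon, id, then, true}.
FOLLOW(S) includes $ since S is the start symbol.
FOLLOW(S): in S->true S then id, S is followed by then id with FIRST {then}; in C->id S then, S is followed by then with FIRST {then}; in C->S then Q, S is followed by then Q with FIRST {then}; in L->C S then, S is followed by then with FIRST {then}. Thus FOLLOW(S) = {$, then}.
FOLLOW(C): in S->P id C then, C is followed by then with FIRST {then}; in L->C S then, C is followed by S then with FIRST {id, then, true}. Thus FOLLOW(C) = {id, then, true}.
FOLLOW(Q): in C->S then Q, the suffix after Q is empty, so FOLLOW(Q) ⊇ FOLLOW(C) = {id, then, true}. Thus FOLLOW(Q) = {id, then, true}.
FOLLOW(P): in S->P id C then, P is followed by id C then with FIRST {id}. Thus FOLLOW(P) = {id}.
FOLLOW(L): in Q->L then L true (occurrence 1), L is followed by then L true with FIRST {then}; in Q->L then L true (occurrence 2), L is followed by true with FIRST {true}. Thus FOLLOW(L) = {then, true}.

{id, then, true}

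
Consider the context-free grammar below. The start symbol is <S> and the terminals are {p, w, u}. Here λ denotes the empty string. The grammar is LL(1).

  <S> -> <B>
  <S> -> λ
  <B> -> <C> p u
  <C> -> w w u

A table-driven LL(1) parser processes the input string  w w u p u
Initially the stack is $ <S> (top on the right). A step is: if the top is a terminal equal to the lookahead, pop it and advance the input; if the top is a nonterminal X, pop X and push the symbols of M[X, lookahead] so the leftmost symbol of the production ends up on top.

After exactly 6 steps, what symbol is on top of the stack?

p

     Stack        Input        Action
  1  $ <S>        w w u p u $  expand <S> -> <B>
  2  $ <B>        w w u p u $  expand <B> -> <C> p u
  3  $ u p <C>    w w u p u $  expand <C> -> w w u
  4  $ u p u w w  w w u p u $  match w
  5  $ u p u w    w u p u $    match w
  6  $ u p u      u p u $      match u
Stack after step 6: $ u p (top = p).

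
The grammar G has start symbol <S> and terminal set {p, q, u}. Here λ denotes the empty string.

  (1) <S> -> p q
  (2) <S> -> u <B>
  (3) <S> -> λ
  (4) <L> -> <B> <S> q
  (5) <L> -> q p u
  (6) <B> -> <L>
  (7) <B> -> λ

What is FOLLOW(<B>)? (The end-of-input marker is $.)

FIRST(<S>): from <S>->p q we get {p}; from <S>->u <B> we get {u}; from <S>->λ we get {λ}. So FIRST(<S>) = {λ, p, u}.
FIRST(<L>): from <L>-><B> <S> q we get {p, q, u}; from <L>->q p u we get {q}. So FIRST(<L>) = {p, q, u}.
FIRST(<B>): from <B>-><L> we get {p, q, u}; from <B>->λ we get {λ}. So FIRST(<B>) = {λ, p, q, u}.
FOLLOW(<S>) includes $ since <S> is the start symbol.
FOLLOW(<S>): in <L>-><B> <S> q, <S> is followed by q with FIRST {q}. Thus FOLLOW(<S>) = {$, q}.
FOLLOW(<B>): in <S>->u <B>, the suffix after <B> is empty, so FOLLOW(<B>) ⊇ FOLLOW(<S>) = {$, q}; in <L>-><B> <S> q, <B> is followed by <S> q with FIRST {p, q, u}. Thus FOLLOW(<B>) = {$, p, q, u}.
FOLLOW(<L>): in <B>-><L>, the suffix after <L> is empty, so FOLLOW(<L>) ⊇ FOLLOW(<B>) = {$, p, q, u}. Thus FOLLOW(<L>) = {$, p, q, u}.

{$, p, q, u}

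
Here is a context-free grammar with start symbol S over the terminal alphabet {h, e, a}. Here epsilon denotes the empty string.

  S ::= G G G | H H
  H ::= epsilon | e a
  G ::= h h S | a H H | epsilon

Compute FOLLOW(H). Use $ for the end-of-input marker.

{$, a, e, h}

FIRST(H): from H::=epsilon we get {epsilon}; from H::=e a we get {e}. So FIRST(H) = {epsilon, e}.
FIRST(G): from G::=h h S we get {h}; from G::=a H H we get {a}; from G::=epsilon we get {epsilon}. So FIRST(G) = {epsilon, a, h}.
FIRST(S): from S::=G G G we get {epsilon, a, h}; from S::=H H we get {epsilon, e}. So FIRST(S) = {epsilon, a, e, h}.
FOLLOW(S) includes $ since S is the start symbol.
FOLLOW(S): in G::=h h S, the suffix after S is empty, so FOLLOW(S) ⊇ FOLLOW(G) = {$, a, h}. Thus FOLLOW(S) = {$, a, h}.
FOLLOW(G): in S::=G G G (occurrence 1), G is followed by G G with FIRST {epsilon, a, h}; in S::=G G G (occurrence 1), the suffix after G is nullable, so FOLLOW(G) ⊇ FOLLOW(S) = {$, a, h}; in S::=G G G (occurrence 2), G is followed by G with FIRST {epsilon, a, h}; in S::=G G G (occurrence 2), the suffix after G is nullable, so FOLLOW(G) ⊇ FOLLOW(S) = {$, a, h}; in S::=G G G (occurrence 3), the suffix after G is empty, so FOLLOW(G) ⊇ FOLLOW(S) = {$, a, h}. Thus FOLLOW(G) = {$, a, h}.
FOLLOW(H): in S::=H H (occurrence 1), H is followed by H with FIRST {epsilon, e}; in S::=H H (occurrence 1), the suffix after H is nullable, so FOLLOW(H) ⊇ FOLLOW(S) = {$, a, h}; in S::=H H (occurrence 2), the suffix after H is empty, so FOLLOW(H) ⊇ FOLLOW(S) = {$, a, h}; in G::=a H H (occurrence 1), H is followed by H with FIRST {epsilon, e}; in G::=a H H (occurrence 1), the suffix after H is nullable, so FOLLOW(H) ⊇ FOLLOW(G) = {$, a, h}; in G::=a H H (occurrence 2), the suffix after H is empty, so FOLLOW(H) ⊇ FOLLOW(G) = {$, a, h}. Thus FOLLOW(H) = {$, a, e, h}.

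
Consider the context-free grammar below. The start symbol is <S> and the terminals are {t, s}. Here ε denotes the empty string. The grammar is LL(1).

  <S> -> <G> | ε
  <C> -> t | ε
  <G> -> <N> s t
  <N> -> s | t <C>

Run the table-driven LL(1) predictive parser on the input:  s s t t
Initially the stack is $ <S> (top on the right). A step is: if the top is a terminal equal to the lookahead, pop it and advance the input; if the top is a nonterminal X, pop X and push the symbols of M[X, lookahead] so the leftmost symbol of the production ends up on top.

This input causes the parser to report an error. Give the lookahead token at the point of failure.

     Stack      Input      Action
  1  $ <S>      s s t t $  expand <S> -> <G>
  2  $ <G>      s s t t $  expand <G> -> <N> s t
  3  $ t s <N>  s s t t $  expand <N> -> s
  4  $ t s s    s s t t $  match s
  5  $ t s      s t t $    match s
  6  $ t        t t $      match t
  7  $          t $        error: stack empty but input remains

t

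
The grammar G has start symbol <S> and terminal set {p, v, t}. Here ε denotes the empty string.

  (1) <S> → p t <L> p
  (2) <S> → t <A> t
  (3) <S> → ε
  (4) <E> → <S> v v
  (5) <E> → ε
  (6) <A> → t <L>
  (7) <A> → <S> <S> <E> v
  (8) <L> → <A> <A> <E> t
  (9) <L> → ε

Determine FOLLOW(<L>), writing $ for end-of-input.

FIRST(<S>) = {ε, p, t}
FIRST(<E>) = {ε, p, t, v}  (via <S> v v)
FIRST(<A>) = {p, t, v}  (via <S> <S> <E> v)
FIRST(<L>) = {ε, p, t, v}  (via <A> <A> <E> t)
FOLLOW(<S>) includes $ since <S> is the start symbol.
FOLLOW(<S>): in <E>→<S> v v, <S> is followed by v v with FIRST {v}; in <A>→<S> <S> <E> v (occurrence 1), <S> is followed by <S> <E> v with FIRST {p, t, v}; in <A>→<S> <S> <E> v (occurrence 2), <S> is followed by <E> v with FIRST {p, t, v}. Thus FOLLOW(<S>) = {$, p, t, v}.
FOLLOW(<E>): in <A>→<S> <S> <E> v, <E> is followed by v with FIRST {v}; in <L>→<A> <A> <E> t, <E> is followed by t with FIRST {t}. Thus FOLLOW(<E>) = {t, v}.
FOLLOW(<A>): in <S>→t <A> t, <A> is followed by t with FIRST {t}; in <L>→<A> <A> <E> t (occurrence 1), <A> is followed by <A> <E> t with FIRST {p, t, v}; in <L>→<A> <A> <E> t (occurrence 2), <A> is followed by <E> t with FIRST {p, t, v}. Thus FOLLOW(<A>) = {p, t, v}.
FOLLOW(<L>): in <S>→p t <L> p, <L> is followed by p with FIRST {p}; in <A>→t <L>, the suffix after <L> is empty, so FOLLOW(<L>) ⊇ FOLLOW(<A>) = {p, t, v}. Thus FOLLOW(<L>) = {p, t, v}.

{p, t, v}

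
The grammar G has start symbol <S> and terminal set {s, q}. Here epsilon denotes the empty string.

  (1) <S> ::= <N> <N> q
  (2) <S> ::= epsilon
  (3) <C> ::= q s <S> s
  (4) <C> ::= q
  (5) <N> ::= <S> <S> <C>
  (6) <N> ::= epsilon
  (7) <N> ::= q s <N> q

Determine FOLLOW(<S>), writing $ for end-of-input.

{$, q, s}

FIRST(<C>): from <C>::=q s <S> s we get {q}; from <C>::=q we get {q}. So FIRST(<C>) = {q}.
FIRST(<S>): from <S>::=<N> <N> q we get {q}; from <S>::=epsilon we get {epsilon}. So FIRST(<S>) = {epsilon, q}.
FIRST(<N>): from <N>::=<S> <S> <C> we get {q}; from <N>::=epsilon we get {epsilon}; from <N>::=q s <N> q we get {q}. So FIRST(<N>) = {epsilon, q}.
FOLLOW(<S>) includes $ since <S> is the start symbol.
FOLLOW(<S>): in <C>::=q s <S> s, <S> is followed by s with FIRST {s}; in <N>::=<S> <S> <C> (occurrence 1), <S> is followed by <S> <C> with FIRST {q}; in <N>::=<S> <S> <C> (occurrence 2), <S> is followed by <C> with FIRST {q}. Thus FOLLOW(<S>) = {$, q, s}.
FOLLOW(<N>): in <S>::=<N> <N> q (occurrence 1), <N> is followed by <N> q with FIRST {q}; in <S>::=<N> <N> q (occurrence 2), <N> is followed by q with FIRST {q}; in <N>::=q s <N> q, <N> is followed by q with FIRST {q}. Thus FOLLOW(<N>) = {q}.
FOLLOW(<C>): in <N>::=<S> <S> <C>, the suffix after <C> is empty, so FOLLOW(<C>) ⊇ FOLLOW(<N>) = {q}. Thus FOLLOW(<C>) = {q}.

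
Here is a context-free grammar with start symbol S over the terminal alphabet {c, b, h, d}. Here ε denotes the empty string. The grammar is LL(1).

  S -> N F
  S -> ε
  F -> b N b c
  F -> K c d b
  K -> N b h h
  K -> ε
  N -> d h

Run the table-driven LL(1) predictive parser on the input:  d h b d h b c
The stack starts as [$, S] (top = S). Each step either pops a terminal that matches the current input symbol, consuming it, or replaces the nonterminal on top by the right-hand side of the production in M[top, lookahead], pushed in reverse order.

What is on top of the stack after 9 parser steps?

step 1: stack=$ S  input=d h b d h b c $  — expand S -> N F
step 2: stack=$ F N  input=d h b d h b c $  — expand N -> d h
step 3: stack=$ F h d  input=d h b d h b c $  — match d
step 4: stack=$ F h  input=h b d h b c $  — match h
step 5: stack=$ F  input=b d h b c $  — expand F -> b N b c
step 6: stack=$ c b N b  input=b d h b c $  — match b
step 7: stack=$ c b N  input=d h b c $  — expand N -> d h
step 8: stack=$ c b h d  input=d h b c $  — match d
step 9: stack=$ c b h  input=h b c $  — match h
Stack after step 9: $ c b (top = b).

b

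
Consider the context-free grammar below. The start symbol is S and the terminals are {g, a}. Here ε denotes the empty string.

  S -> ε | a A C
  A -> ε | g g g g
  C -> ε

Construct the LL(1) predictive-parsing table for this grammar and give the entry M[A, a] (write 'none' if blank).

FIRST(S) = {ε, a}
FIRST(A) = {ε, g}
FIRST(C) = {ε}
FOLLOW(S) includes $ since S is the start symbol.
FOLLOW(S): S appears on no right-hand side. Thus FOLLOW(S) = {$}.
FOLLOW(A): in S->a A C, A is followed by C with FIRST {ε}; in S->a A C, the suffix after A is nullable, so FOLLOW(A) ⊇ FOLLOW(S) = {$}. Thus FOLLOW(A) = {$}.
For A -> ε: FIRST(ε) = {ε}, so it goes in M[A, t] for t ∈ {}; since ε ∈ FIRST, also for every t ∈ FOLLOW(A) = {$}.
For A -> g g g g: FIRST(g g g g) = {g}, so it goes in M[A, t] for t ∈ {g}.
None of these place a production in M[A, a].

none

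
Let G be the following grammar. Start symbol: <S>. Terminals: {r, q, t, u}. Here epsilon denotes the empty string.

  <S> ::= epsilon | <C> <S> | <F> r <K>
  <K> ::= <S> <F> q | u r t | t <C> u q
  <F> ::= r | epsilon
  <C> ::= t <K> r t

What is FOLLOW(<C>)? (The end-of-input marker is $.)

FIRST(<F>) = {epsilon, r}
FIRST(<C>) = {t}
FIRST(<S>) = {epsilon, r, t}  (via <C> <S>, <F> r <K>)
FIRST(<K>) = {q, r, t, u}  (via <S> <F> q)
FOLLOW(<S>) includes $ since <S> is the start symbol.
FOLLOW(<S>): in <S>::=<C> <S>, the suffix after <S> is empty (adds nothing new); in <K>::=<S> <F> q, <S> is followed by <F> q with FIRST {q, r}. Thus FOLLOW(<S>) = {$, q, r}.
FOLLOW(<K>): in <S>::=<F> r <K>, the suffix after <K> is empty, so FOLLOW(<K>) ⊇ FOLLOW(<S>) = {$, q, r}; in <C>::=t <K> r t, <K> is followed by r t with FIRST {r}. Thus FOLLOW(<K>) = {$, q, r}.
FOLLOW(<F>): in <S>::=<F> r <K>, <F> is followed by r <K> with FIRST {r}; in <K>::=<S> <F> q, <F> is followed by q with FIRST {q}. Thus FOLLOW(<F>) = {q, r}.
FOLLOW(<C>): in <S>::=<C> <S>, <C> is followed by <S> with FIRST {epsilon, r, t}; in <S>::=<C> <S>, the suffix after <C> is nullable, so FOLLOW(<C>) ⊇ FOLLOW(<S>) = {$, q, r}; in <K>::=t <C> u q, <C> is followed by u q with FIRST {u}. Thus FOLLOW(<C>) = {$, q, r, t, u}.

{$, q, r, t, u}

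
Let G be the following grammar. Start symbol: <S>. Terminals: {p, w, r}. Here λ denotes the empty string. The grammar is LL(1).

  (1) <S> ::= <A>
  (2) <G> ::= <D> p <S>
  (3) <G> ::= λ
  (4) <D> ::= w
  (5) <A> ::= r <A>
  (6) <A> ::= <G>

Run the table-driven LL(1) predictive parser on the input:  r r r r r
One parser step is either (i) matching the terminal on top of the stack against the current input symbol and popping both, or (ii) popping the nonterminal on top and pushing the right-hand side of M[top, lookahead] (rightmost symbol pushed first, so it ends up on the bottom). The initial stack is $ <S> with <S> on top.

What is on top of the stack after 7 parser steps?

step 1: stack=$ <S>  input=r r r r r $  — expand <S> ::= <A>
step 2: stack=$ <A>  input=r r r r r $  — expand <A> ::= r <A>
step 3: stack=$ <A> r  input=r r r r r $  — match r
step 4: stack=$ <A>  input=r r r r $  — expand <A> ::= r <A>
step 5: stack=$ <A> r  input=r r r r $  — match r
step 6: stack=$ <A>  input=r r r $  — expand <A> ::= r <A>
step 7: stack=$ <A> r  input=r r r $  — match r
Stack after step 7: $ <A> (top = <A>).

<A>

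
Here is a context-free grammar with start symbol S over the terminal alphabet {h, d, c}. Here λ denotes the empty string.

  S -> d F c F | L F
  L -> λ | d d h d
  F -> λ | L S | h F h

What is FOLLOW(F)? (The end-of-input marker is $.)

FIRST(L): from L->λ we get {λ}; from L->d d h d we get {d}. So FIRST(L) = {λ, d}.
FIRST(S): from S->d F c F we get {d}; from S->L F we get {λ, d, h}. So FIRST(S) = {λ, d, h}.
FIRST(F): from F->λ we get {λ}; from F->L S we get {λ, d, h}; from F->h F h we get {h}. So FIRST(F) = {λ, d, h}.
FOLLOW(S) includes $ since S is the start symbol.
FOLLOW(S): in F->L S, the suffix after S is empty, so FOLLOW(S) ⊇ FOLLOW(F) = {$, c, h}. Thus FOLLOW(S) = {$, c, h}.
FOLLOW(F): in S->d F c F (occurrence 1), F is followed by c F with FIRST {c}; in S->d F c F (occurrence 2), the suffix after F is empty, so FOLLOW(F) ⊇ FOLLOW(S) = {$, c, h}; in S->L F, the suffix after F is empty, so FOLLOW(F) ⊇ FOLLOW(S) = {$, c, h}; in F->h F h, F is followed by h with FIRST {h}. Thus FOLLOW(F) = {$, c, h}.
FOLLOW(L): in S->L F, L is followed by F with FIRST {λ, d, h}; in S->L F, the suffix after L is nullable, so FOLLOW(L) ⊇ FOLLOW(S) = {$, c, h}; in F->L S, L is followed by S with FIRST {λ, d, h}; in F->L S, the suffix after L is nullable, so FOLLOW(L) ⊇ FOLLOW(F) = {$, c, h}. Thus FOLLOW(L) = {$, c, d, h}.

{$, c, h}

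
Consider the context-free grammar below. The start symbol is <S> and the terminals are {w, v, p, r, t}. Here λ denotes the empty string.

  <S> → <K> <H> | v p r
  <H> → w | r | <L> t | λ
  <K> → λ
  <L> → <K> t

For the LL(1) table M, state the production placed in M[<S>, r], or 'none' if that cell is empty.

<S> → <K> <H>

FIRST(<K>) = {λ}
FIRST(<L>) = {t}  (via <K> t)
FIRST(<H>) = {λ, r, t, w}  (via <L> t)
FIRST(<S>) = {λ, r, t, v, w}  (via <K> <H>)
FOLLOW(<S>) includes $ since <S> is the start symbol.
FOLLOW(<S>): <S> appears on no right-hand side. Thus FOLLOW(<S>) = {$}.
For <S> → <K> <H>: FIRST(<K> <H>) = {λ, r, t, w}, so it goes in M[<S>, t] for t ∈ {r, t, w}; since λ ∈ FIRST, also for every t ∈ FOLLOW(<S>) = {$}.
For <S> → v p r: FIRST(v p r) = {v}, so it goes in M[<S>, t] for t ∈ {v}.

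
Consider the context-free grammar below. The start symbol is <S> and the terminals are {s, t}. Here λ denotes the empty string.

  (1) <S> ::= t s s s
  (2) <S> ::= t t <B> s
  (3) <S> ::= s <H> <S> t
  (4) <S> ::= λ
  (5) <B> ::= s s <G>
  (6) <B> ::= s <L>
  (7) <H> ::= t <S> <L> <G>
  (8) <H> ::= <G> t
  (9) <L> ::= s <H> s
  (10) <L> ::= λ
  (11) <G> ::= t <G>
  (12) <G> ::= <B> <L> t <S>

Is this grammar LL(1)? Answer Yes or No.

FIRST(<S>) = {λ, s, t}
FIRST(<B>) = {s}
FIRST(<H>) = {s, t}
FIRST(<L>) = {λ, s}
FIRST(<G>) = {s, t}
FOLLOW(<S>) = {$, s, t}
FOLLOW(<B>) = {s, t}
FOLLOW(<H>) = {s, t}
FOLLOW(<L>) = {s, t}
FOLLOW(<G>) = {s, t}
Cell M[<B>, s] receives both <B> ::= s s <G> and <B> ::= s <L> — the grammar is not LL(1).

No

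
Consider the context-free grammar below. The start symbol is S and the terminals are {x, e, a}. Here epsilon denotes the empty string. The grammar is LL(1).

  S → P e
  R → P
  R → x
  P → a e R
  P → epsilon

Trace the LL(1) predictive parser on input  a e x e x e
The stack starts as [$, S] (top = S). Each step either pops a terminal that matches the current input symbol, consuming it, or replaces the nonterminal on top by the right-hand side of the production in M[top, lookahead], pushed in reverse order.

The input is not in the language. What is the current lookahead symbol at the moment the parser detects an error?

step 1: stack=$ S  input=a e x e x e $  — expand S → P e
step 2: stack=$ e P  input=a e x e x e $  — expand P → a e R
step 3: stack=$ e R e a  input=a e x e x e $  — match a
step 4: stack=$ e R e  input=e x e x e $  — match e
step 5: stack=$ e R  input=x e x e $  — expand R → x
step 6: stack=$ e x  input=x e x e $  — match x
step 7: stack=$ e  input=e x e $  — match e
step 8: stack=$  input=x e $  — error: stack empty but input remains

x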